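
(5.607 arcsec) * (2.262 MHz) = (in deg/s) 3523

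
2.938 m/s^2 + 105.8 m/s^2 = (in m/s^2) 108.7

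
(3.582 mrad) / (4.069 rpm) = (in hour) 2.335e-06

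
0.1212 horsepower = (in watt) 90.38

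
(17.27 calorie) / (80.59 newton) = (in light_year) 9.477e-17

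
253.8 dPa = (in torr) 0.1904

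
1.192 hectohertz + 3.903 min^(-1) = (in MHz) 0.0001193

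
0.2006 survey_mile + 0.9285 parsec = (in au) 1.915e+05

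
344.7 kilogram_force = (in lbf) 759.9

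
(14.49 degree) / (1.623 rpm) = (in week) 2.46e-06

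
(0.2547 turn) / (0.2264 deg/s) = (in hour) 0.1125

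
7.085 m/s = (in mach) 0.02081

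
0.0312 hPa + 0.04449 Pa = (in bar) 3.164e-05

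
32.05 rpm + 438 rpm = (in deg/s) 2820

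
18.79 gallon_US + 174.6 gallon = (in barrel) 4.605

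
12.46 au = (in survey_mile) 1.158e+09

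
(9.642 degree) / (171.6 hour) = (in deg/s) 1.561e-05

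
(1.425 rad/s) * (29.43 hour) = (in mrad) 1.51e+08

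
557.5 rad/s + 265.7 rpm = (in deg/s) 3.354e+04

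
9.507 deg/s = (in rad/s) 0.1659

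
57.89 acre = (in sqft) 2.522e+06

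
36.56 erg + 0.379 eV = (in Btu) 3.465e-09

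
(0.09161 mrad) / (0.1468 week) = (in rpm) 9.853e-09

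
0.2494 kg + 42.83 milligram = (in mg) 2.494e+05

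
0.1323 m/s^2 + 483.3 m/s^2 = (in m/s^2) 483.4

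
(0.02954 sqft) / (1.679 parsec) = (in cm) 5.297e-18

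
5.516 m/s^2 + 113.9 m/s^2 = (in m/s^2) 119.4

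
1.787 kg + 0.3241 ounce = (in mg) 1.796e+06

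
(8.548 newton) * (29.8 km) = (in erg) 2.547e+12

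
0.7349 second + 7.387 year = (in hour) 6.471e+04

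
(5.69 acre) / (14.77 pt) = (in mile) 2746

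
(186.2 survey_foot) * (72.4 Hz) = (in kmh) 1.479e+04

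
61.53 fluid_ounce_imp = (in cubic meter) 0.001748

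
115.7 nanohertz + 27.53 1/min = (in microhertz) 4.588e+05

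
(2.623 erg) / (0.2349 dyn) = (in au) 7.464e-13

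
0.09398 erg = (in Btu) 8.908e-12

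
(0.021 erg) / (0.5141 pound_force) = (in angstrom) 9.183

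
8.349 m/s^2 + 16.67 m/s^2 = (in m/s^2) 25.02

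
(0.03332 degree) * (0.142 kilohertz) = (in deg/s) 4.731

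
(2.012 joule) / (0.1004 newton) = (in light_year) 2.118e-15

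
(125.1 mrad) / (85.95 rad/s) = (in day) 1.685e-08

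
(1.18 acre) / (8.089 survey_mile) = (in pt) 1040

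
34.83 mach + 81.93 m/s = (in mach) 35.07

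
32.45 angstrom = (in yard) 3.549e-09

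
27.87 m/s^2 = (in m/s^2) 27.87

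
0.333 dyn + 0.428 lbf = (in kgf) 0.1941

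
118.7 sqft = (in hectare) 0.001103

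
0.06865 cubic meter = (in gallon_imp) 15.1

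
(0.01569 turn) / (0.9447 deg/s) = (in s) 5.979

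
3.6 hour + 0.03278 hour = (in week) 0.02162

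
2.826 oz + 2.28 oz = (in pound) 0.3191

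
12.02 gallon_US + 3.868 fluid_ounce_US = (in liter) 45.62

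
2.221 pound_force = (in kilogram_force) 1.007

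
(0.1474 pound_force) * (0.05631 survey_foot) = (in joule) 0.01125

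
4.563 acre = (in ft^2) 1.988e+05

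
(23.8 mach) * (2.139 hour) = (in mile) 3.878e+04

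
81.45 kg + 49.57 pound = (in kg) 103.9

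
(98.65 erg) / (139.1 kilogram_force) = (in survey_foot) 2.373e-08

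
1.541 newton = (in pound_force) 0.3464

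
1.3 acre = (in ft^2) 5.663e+04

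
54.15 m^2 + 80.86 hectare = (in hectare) 80.87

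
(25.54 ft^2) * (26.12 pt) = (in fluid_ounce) 739.3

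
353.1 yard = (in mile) 0.2006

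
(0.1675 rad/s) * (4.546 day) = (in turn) 1.047e+04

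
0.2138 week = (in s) 1.293e+05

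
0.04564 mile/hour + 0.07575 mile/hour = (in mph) 0.1214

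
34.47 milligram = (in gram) 0.03447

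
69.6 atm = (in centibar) 7052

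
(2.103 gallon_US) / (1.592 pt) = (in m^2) 14.17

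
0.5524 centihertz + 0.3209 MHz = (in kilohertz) 320.9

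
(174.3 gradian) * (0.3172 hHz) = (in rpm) 829.3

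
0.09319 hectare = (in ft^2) 1.003e+04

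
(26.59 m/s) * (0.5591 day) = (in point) 3.641e+09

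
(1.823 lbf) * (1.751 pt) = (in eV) 3.126e+16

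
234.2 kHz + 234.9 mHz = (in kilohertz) 234.2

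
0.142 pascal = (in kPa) 0.000142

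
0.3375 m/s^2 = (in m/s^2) 0.3375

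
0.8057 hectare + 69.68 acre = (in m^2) 2.9e+05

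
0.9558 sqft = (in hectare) 8.88e-06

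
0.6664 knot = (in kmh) 1.234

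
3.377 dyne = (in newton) 3.377e-05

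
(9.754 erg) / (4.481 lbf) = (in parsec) 1.586e-24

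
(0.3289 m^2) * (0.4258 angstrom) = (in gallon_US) 3.7e-09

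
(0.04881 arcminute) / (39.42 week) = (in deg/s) 3.412e-11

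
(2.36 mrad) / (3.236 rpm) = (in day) 8.06e-08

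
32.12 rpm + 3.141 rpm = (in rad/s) 3.693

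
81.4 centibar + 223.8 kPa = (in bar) 3.052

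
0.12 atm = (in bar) 0.1216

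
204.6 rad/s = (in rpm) 1954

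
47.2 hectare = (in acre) 116.6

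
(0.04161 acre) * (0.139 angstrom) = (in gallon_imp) 5.149e-07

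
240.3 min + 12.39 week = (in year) 0.2381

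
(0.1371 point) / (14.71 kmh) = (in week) 1.957e-11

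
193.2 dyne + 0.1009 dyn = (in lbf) 0.0004346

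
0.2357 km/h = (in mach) 0.0001923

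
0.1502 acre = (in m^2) 607.8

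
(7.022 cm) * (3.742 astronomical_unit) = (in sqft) 4.231e+11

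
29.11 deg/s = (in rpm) 4.852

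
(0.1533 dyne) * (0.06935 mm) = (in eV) 6.636e+08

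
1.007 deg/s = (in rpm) 0.1678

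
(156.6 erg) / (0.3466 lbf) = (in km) 1.016e-08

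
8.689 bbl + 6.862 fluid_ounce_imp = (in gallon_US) 365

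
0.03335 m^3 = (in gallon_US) 8.81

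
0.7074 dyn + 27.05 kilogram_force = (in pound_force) 59.64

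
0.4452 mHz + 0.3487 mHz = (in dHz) 0.007939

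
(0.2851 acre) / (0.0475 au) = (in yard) 1.776e-07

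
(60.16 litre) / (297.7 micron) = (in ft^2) 2175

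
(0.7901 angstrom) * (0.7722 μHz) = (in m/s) 6.101e-17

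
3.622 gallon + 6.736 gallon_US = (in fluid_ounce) 1326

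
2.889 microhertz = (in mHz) 0.002889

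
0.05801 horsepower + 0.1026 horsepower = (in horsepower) 0.1606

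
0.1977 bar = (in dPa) 1.977e+05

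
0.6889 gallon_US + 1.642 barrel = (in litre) 263.7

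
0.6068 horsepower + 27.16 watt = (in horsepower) 0.6432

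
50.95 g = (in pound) 0.1123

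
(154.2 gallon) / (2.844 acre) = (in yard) 5.546e-05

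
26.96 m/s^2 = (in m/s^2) 26.96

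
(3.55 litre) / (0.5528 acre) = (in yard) 1.735e-06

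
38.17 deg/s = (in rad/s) 0.6662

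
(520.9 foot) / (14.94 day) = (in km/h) 0.0004428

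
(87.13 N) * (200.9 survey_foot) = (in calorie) 1275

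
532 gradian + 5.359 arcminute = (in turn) 1.33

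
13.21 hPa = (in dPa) 1.321e+04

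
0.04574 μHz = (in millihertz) 4.574e-05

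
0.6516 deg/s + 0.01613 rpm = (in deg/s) 0.7484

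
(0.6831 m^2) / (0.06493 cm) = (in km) 1.052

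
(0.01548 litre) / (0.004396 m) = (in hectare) 3.521e-07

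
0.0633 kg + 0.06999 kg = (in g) 133.3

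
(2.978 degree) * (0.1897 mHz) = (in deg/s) 0.0005649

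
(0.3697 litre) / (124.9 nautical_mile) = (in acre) 3.949e-13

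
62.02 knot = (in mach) 0.0937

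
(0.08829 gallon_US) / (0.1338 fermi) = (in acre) 6.172e+08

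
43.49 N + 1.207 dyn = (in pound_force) 9.777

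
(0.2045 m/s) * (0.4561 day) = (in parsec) 2.612e-13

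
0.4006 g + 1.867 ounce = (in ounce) 1.881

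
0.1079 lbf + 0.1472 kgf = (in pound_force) 0.4324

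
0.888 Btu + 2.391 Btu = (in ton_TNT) 8.268e-07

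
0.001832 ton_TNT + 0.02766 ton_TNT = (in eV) 7.702e+26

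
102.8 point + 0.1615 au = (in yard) 2.642e+10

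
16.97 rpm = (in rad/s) 1.777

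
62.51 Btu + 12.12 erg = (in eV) 4.116e+23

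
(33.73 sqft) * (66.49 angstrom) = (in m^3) 2.084e-08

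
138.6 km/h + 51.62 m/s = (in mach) 0.2647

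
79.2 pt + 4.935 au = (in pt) 2.093e+15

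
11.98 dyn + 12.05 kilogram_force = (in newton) 118.2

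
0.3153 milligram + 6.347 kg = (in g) 6347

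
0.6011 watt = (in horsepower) 0.0008061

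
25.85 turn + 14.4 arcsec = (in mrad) 1.624e+05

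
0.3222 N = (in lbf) 0.07243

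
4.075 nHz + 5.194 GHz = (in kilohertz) 5.194e+06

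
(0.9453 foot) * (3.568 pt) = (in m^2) 0.0003627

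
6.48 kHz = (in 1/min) 3.888e+05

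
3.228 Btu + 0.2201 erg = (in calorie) 814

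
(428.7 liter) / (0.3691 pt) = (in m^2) 3292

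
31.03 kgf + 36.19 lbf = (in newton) 465.3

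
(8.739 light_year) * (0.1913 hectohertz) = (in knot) 3.074e+18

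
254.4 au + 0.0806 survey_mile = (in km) 3.806e+10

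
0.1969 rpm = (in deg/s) 1.181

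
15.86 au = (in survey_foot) 7.784e+12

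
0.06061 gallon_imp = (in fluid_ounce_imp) 9.698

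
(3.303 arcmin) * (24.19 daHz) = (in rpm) 2.219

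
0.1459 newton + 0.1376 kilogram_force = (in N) 1.495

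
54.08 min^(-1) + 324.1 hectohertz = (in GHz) 3.241e-05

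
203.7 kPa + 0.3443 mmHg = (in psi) 29.55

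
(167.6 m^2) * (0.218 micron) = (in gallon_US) 0.009652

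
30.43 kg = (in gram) 3.043e+04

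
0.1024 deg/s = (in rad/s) 0.001787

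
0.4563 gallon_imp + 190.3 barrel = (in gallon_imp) 6656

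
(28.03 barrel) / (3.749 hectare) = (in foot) 0.00039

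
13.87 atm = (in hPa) 1.405e+04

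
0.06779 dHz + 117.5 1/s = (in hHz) 1.175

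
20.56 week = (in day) 143.9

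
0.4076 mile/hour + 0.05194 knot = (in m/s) 0.2089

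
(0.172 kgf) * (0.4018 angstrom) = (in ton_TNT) 1.62e-20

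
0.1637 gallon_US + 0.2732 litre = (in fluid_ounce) 30.19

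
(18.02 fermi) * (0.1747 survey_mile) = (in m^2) 5.066e-12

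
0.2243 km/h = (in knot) 0.1211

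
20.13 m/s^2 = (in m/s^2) 20.13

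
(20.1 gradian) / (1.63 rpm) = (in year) 5.865e-08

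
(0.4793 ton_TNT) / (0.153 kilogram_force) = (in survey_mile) 8.305e+05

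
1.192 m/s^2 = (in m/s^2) 1.192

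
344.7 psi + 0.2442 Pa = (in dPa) 2.377e+07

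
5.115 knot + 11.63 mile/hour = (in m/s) 7.83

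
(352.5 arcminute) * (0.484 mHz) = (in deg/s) 0.002843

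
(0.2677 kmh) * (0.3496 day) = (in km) 2.246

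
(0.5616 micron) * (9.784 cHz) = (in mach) 1.614e-10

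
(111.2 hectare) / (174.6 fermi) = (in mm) 6.369e+21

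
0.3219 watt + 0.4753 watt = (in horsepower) 0.001069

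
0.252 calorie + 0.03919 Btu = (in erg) 4.24e+08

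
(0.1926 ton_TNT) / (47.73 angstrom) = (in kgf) 1.722e+16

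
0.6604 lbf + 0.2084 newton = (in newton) 3.146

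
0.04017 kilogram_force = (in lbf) 0.08856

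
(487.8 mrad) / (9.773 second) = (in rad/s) 0.04991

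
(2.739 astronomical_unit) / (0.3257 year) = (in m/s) 3.989e+04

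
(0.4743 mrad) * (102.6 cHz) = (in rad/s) 0.0004866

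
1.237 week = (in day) 8.659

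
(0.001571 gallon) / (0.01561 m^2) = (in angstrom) 3.81e+06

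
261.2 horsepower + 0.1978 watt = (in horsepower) 261.2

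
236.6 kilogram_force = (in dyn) 2.32e+08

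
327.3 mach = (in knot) 2.166e+05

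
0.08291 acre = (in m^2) 335.5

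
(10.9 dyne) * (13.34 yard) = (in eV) 8.299e+15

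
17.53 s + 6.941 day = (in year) 0.01902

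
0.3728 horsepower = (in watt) 278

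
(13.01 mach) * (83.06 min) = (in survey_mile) 1.372e+04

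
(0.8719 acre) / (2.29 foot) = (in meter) 5055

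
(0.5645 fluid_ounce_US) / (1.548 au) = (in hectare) 7.209e-21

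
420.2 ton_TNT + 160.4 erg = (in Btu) 1.666e+09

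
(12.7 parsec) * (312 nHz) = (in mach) 3.591e+08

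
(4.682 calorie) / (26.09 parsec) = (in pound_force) 5.47e-18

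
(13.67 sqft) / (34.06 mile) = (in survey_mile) 1.44e-08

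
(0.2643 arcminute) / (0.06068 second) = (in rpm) 0.0121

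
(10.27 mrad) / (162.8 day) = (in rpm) 6.972e-09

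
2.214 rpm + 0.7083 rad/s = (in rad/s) 0.9401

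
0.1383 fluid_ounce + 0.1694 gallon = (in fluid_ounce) 21.82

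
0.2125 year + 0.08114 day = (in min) 1.118e+05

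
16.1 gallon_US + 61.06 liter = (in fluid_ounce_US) 4125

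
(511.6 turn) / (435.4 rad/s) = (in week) 1.221e-05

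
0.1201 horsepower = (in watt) 89.56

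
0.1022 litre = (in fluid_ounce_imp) 3.597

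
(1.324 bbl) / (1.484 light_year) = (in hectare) 1.499e-21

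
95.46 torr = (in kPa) 12.73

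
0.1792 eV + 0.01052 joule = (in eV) 6.566e+16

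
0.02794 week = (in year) 0.0005358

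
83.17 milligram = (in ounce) 0.002934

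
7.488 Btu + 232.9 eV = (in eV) 4.931e+22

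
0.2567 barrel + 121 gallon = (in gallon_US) 131.8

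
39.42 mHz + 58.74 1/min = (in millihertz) 1018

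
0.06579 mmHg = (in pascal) 8.771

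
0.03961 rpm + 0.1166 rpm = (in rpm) 0.1562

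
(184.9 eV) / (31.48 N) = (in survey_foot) 3.087e-18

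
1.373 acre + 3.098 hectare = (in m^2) 3.654e+04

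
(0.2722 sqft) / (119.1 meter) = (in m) 0.0002123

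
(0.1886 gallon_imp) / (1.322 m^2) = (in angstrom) 6.486e+06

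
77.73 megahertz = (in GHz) 0.07773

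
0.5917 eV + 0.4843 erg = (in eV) 3.023e+11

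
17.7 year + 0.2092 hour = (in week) 922.9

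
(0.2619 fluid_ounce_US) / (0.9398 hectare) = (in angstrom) 8.241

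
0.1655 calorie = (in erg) 6.925e+06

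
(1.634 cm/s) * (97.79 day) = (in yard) 1.51e+05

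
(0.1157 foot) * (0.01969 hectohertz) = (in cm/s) 6.944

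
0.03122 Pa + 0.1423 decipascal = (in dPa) 0.4545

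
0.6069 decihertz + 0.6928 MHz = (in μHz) 6.928e+11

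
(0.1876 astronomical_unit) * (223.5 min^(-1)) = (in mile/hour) 2.339e+11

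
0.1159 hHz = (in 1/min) 695.4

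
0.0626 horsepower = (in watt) 46.68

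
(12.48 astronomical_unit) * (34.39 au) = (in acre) 2.373e+21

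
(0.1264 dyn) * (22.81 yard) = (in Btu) 2.499e-08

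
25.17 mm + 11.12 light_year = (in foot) 3.452e+17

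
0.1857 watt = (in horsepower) 0.000249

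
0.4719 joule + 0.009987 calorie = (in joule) 0.5137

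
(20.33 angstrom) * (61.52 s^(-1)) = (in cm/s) 1.251e-05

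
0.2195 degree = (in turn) 0.0006097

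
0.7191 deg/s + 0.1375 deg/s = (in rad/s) 0.01495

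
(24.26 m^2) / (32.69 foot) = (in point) 6902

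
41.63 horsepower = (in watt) 3.104e+04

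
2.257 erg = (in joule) 2.257e-07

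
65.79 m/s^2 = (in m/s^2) 65.79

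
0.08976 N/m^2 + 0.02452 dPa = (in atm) 9.101e-07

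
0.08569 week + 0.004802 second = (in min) 863.8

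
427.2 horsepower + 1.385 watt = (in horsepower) 427.2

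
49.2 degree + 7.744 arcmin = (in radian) 0.861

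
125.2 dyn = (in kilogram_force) 0.0001277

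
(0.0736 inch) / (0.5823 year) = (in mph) 2.277e-10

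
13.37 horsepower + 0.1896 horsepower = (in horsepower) 13.56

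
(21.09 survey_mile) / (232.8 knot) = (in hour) 0.07872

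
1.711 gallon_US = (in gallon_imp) 1.425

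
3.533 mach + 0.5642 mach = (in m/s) 1395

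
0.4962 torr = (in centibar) 0.06615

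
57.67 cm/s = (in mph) 1.29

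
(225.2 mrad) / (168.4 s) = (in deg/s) 0.07662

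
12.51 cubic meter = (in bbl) 78.69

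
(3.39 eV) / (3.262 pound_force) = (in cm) 3.743e-18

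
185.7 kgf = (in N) 1821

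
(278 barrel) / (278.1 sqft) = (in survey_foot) 5.613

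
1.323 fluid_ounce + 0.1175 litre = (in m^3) 0.0001566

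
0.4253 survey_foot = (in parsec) 4.201e-18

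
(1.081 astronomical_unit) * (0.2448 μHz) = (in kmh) 1.425e+05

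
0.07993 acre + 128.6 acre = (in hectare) 52.07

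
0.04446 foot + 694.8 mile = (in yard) 1.223e+06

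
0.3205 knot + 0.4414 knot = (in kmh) 1.411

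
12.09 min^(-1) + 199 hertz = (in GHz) 1.992e-07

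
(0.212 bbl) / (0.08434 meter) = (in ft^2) 4.302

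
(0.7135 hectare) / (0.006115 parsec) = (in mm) 3.781e-08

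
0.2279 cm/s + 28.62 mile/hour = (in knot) 24.87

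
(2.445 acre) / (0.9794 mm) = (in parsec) 3.274e-10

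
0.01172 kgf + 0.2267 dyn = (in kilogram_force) 0.01172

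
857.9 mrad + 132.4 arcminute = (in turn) 0.1427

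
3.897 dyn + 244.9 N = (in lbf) 55.06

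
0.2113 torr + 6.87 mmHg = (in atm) 0.009317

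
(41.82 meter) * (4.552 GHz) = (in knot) 3.7e+11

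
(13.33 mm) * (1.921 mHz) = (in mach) 7.52e-08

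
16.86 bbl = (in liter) 2681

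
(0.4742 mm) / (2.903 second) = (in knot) 0.0003175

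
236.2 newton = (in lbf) 53.1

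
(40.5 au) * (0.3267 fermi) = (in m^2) 0.001979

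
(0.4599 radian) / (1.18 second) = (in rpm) 3.722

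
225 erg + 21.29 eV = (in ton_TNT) 5.378e-15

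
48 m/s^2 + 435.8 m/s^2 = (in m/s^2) 483.8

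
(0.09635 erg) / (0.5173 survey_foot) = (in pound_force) 1.374e-08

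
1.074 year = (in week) 56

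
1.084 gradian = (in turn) 0.00271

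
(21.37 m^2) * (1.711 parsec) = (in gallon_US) 2.981e+20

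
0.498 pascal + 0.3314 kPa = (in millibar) 3.319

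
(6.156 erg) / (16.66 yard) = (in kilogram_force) 4.121e-09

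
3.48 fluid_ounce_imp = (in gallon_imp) 0.02175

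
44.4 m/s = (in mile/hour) 99.32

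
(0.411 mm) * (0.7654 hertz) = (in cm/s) 0.03146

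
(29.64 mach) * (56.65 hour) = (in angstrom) 2.058e+19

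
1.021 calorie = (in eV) 2.666e+19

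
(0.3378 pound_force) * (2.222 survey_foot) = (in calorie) 0.2432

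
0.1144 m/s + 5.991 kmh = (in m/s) 1.779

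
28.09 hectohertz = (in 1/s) 2809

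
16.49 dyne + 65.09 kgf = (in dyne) 6.383e+07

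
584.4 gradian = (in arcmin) 3.156e+04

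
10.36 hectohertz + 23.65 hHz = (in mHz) 3.401e+06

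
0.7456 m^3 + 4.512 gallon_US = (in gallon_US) 201.5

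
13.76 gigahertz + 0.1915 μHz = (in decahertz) 1.376e+09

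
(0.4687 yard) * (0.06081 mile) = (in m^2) 41.94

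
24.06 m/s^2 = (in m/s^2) 24.06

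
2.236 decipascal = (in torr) 0.001677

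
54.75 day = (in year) 0.15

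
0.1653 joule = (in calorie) 0.03951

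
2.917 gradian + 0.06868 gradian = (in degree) 2.687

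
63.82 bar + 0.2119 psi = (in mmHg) 4.788e+04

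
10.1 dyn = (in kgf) 1.03e-05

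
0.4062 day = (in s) 3.51e+04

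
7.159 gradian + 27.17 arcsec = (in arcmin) 387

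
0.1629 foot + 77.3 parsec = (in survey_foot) 7.826e+18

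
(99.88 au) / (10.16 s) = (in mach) 4.319e+09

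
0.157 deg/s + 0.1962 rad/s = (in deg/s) 11.4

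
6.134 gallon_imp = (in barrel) 0.1754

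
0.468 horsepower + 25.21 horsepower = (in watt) 1.915e+04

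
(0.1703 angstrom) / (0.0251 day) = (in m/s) 7.853e-15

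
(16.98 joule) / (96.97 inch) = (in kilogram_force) 0.703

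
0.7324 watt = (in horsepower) 0.0009822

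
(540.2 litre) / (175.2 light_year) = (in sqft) 3.508e-18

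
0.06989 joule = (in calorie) 0.0167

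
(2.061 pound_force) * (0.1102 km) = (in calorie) 241.5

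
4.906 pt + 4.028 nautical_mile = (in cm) 7.46e+05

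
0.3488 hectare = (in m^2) 3488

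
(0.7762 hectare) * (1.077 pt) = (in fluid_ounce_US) 9.972e+04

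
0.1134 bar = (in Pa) 1.134e+04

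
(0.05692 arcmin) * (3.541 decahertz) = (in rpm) 0.005599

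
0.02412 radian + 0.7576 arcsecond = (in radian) 0.02412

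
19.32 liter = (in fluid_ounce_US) 653.3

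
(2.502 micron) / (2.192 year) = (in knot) 7.036e-14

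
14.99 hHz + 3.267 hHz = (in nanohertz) 1.826e+12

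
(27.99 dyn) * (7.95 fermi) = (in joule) 2.225e-18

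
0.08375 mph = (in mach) 0.00011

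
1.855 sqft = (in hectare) 1.723e-05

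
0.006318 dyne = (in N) 6.318e-08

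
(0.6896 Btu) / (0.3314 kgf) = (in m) 223.9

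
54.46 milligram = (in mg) 54.46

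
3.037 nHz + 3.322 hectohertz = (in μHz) 3.322e+08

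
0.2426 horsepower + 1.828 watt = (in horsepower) 0.2451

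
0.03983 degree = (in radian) 0.0006952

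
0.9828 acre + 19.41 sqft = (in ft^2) 4.283e+04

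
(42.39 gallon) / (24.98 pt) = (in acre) 0.0045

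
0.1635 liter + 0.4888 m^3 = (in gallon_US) 129.2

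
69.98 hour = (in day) 2.916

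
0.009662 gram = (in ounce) 0.0003408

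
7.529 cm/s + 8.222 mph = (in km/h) 13.5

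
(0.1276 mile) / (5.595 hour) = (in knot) 0.01982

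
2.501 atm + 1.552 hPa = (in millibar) 2536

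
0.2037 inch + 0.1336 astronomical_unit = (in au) 0.1336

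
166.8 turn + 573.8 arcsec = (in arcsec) 2.162e+08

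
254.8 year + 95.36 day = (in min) 1.341e+08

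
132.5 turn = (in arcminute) 2.862e+06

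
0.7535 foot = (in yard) 0.2512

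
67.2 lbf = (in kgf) 30.48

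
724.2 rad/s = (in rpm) 6916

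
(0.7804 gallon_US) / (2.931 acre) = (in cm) 2.491e-05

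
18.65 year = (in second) 5.881e+08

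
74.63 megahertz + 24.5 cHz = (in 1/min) 4.478e+09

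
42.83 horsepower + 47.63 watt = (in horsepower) 42.89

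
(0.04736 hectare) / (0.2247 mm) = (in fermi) 2.108e+21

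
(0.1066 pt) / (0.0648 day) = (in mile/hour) 1.503e-08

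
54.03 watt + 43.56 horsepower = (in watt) 3.254e+04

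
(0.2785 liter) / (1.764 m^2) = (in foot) 0.000518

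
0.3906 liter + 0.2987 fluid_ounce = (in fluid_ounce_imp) 14.06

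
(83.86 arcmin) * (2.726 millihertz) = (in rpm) 0.000635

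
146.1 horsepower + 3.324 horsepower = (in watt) 1.114e+05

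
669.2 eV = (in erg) 1.072e-09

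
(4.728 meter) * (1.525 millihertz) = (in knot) 0.01402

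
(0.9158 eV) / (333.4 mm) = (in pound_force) 9.894e-20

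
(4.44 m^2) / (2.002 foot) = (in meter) 7.276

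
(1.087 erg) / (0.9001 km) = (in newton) 1.208e-10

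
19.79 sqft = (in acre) 0.0004543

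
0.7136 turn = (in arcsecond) 9.248e+05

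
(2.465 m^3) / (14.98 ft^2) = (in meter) 1.771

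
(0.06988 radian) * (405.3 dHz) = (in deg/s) 162.3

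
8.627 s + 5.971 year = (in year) 5.971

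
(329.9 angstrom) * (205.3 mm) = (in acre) 1.674e-12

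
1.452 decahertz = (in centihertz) 1452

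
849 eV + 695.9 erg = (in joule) 6.959e-05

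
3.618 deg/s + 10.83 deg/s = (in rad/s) 0.2522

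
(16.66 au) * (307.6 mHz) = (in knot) 1.49e+12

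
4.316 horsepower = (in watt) 3218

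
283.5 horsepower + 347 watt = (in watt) 2.118e+05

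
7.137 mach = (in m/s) 2430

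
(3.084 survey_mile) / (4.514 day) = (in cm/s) 1.273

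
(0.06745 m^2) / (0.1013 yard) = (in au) 4.868e-12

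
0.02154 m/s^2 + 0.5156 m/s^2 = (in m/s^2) 0.5371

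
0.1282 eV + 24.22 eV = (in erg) 3.901e-11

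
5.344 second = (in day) 6.185e-05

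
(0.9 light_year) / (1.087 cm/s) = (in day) 9.066e+12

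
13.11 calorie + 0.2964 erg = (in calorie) 13.11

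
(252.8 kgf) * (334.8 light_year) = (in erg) 7.852e+28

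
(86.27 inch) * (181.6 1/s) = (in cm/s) 3.979e+04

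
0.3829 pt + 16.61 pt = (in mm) 5.995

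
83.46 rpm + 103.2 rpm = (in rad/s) 19.55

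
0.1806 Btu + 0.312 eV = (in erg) 1.905e+09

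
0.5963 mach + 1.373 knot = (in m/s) 203.7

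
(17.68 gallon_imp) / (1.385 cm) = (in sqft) 62.47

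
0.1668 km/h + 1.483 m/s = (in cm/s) 152.9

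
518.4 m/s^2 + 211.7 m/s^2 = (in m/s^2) 730.1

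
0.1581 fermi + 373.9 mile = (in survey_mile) 373.9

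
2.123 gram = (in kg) 0.002123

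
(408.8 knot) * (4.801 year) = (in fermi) 3.184e+25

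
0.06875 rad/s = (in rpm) 0.6565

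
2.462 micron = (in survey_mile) 1.53e-09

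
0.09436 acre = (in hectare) 0.03819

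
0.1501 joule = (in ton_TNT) 3.587e-11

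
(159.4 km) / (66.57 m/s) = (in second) 2394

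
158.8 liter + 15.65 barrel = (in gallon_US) 699.3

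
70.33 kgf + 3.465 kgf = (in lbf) 162.7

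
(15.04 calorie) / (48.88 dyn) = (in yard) 1.408e+05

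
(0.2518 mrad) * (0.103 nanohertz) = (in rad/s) 2.594e-14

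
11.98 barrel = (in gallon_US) 503.2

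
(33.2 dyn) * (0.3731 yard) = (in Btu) 1.074e-07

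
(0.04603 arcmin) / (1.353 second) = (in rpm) 9.45e-05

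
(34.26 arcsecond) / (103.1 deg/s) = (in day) 1.068e-09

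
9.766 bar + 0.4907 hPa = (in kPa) 976.6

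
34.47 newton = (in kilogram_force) 3.515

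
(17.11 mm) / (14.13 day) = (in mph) 3.135e-08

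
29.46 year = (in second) 9.291e+08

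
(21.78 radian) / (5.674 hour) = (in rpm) 0.01018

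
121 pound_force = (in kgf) 54.88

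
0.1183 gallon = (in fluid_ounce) 15.14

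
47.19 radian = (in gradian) 3004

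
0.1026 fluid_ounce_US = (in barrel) 1.908e-05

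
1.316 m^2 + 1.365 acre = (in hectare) 0.5525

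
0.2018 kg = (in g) 201.8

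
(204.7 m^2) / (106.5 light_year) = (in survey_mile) 1.262e-19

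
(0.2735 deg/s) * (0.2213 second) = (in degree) 0.06053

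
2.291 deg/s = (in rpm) 0.3818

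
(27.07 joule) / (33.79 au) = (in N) 5.355e-12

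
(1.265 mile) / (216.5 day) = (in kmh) 0.0003918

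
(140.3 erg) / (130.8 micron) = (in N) 0.1073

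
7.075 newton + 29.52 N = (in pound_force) 8.227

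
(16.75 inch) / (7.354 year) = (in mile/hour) 4.104e-09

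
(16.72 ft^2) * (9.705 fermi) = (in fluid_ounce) 5.098e-10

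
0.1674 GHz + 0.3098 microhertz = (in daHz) 1.674e+07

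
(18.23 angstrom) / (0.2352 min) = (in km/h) 4.651e-10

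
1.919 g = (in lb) 0.004231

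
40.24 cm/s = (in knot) 0.7822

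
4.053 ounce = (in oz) 4.053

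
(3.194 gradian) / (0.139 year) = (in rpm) 1.093e-07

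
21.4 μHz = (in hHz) 2.14e-07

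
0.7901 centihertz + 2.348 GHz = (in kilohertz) 2.348e+06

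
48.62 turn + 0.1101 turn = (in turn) 48.73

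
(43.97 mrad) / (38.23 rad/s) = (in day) 1.331e-08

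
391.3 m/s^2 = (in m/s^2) 391.3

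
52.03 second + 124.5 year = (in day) 4.544e+04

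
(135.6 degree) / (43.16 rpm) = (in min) 0.008727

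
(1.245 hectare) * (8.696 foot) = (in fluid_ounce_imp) 1.161e+09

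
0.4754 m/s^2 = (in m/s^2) 0.4754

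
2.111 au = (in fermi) 3.158e+26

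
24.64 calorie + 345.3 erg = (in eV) 6.435e+20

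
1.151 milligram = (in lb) 2.538e-06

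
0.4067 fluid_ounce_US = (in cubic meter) 1.203e-05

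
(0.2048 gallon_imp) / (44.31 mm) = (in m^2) 0.02101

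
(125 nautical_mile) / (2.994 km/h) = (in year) 0.008827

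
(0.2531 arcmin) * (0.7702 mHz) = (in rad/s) 5.671e-08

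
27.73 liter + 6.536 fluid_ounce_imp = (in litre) 27.92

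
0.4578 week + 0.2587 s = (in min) 4615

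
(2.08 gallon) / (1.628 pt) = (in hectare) 0.001371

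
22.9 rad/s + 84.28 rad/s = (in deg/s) 6141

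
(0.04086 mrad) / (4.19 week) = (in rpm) 1.54e-10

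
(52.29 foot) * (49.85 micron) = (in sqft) 0.008552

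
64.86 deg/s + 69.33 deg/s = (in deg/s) 134.2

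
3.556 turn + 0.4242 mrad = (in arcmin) 7.681e+04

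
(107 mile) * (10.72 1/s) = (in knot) 3.588e+06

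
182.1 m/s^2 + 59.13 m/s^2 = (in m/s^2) 241.2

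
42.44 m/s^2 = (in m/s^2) 42.44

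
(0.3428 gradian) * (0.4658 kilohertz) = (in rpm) 23.95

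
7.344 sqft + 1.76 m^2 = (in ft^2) 26.29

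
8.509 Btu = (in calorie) 2146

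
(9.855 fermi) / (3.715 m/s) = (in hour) 7.369e-19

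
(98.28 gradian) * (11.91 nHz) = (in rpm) 1.756e-07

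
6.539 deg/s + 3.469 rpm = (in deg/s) 27.35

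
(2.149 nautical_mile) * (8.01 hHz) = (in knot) 6.197e+06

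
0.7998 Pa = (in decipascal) 7.998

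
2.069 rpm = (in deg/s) 12.41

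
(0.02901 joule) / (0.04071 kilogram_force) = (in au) 4.857e-13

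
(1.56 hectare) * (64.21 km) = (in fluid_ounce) 3.387e+13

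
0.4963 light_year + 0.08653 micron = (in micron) 4.695e+21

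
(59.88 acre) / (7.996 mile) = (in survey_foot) 61.78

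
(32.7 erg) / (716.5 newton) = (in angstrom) 45.64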